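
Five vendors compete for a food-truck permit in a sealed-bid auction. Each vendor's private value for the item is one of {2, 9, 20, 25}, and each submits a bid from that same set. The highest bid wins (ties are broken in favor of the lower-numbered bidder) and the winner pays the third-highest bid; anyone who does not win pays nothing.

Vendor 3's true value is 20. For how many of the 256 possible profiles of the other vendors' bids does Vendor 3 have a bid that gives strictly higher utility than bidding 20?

32

Others bid (2, 2, 2, 25): truth gives 0; bid 25 gives 18 > 0. Violating.
Others bid (2, 2, 9, 25): truth gives 0; bid 25 gives 11 > 0. Violating.
Others bid (2, 2, 25, 2): truth gives 0; bid 25 gives 18 > 0. Violating.
Others bid (2, 2, 25, 9): truth gives 0; bid 25 gives 11 > 0. Violating.
Others bid (2, 2, 2, 2): truth gives 18; no alternative beats it.
Others bid (2, 2, 2, 9): truth gives 18; no alternative beats it.
(Checking all 256 profiles: 32 have a profitable deviation, 224 do not.)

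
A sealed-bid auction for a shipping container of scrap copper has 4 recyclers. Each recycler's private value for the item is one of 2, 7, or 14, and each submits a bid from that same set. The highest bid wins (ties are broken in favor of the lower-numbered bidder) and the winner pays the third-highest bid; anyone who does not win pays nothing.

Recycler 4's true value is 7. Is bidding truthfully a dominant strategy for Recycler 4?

No

Consider the case where Recycler 1 bids 2, Recycler 2 bids 2 and Recycler 3 bids 7.
Truthful bid 7: loses, pays 0, utility 0.
Bid 14 instead: wins, pays 2, utility 7 - 2 = 5.
Since 5 > 0, bidding 14 is strictly better here, so truthful bidding is not dominant.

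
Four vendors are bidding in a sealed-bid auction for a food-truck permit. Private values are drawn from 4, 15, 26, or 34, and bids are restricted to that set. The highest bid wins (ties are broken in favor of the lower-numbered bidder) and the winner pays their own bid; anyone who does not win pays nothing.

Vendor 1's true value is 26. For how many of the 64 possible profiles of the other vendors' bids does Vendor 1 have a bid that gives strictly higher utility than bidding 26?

8

Others bid (4, 4, 4): truth gives 0; bid 4 gives 22 > 0. Violating.
Others bid (4, 4, 15): truth gives 0; bid 15 gives 11 > 0. Violating.
Others bid (4, 15, 4): truth gives 0; bid 15 gives 11 > 0. Violating.
Others bid (4, 15, 15): truth gives 0; bid 15 gives 11 > 0. Violating.
Others bid (4, 4, 26): truth gives 0; no alternative beats it.
Others bid (4, 4, 34): truth gives 0; no alternative beats it.
(Checking all 64 profiles: 8 have a profitable deviation, 56 do not.)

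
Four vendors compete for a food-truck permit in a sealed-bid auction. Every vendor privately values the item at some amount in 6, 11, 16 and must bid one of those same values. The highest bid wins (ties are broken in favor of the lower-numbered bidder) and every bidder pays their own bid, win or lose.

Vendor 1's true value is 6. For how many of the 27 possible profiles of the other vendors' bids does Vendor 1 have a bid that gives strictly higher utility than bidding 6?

7

Others bid (6, 6, 11): truth gives -6; bid 11 gives -5 > -6. Violating.
Others bid (6, 11, 6): truth gives -6; bid 11 gives -5 > -6. Violating.
Others bid (6, 11, 11): truth gives -6; bid 11 gives -5 > -6. Violating.
Others bid (11, 6, 6): truth gives -6; bid 11 gives -5 > -6. Violating.
Others bid (6, 6, 6): truth gives 0; no alternative beats it.
Others bid (6, 6, 16): truth gives -6; no alternative beats it.
(Checking all 27 profiles: 7 have a profitable deviation, 20 do not.)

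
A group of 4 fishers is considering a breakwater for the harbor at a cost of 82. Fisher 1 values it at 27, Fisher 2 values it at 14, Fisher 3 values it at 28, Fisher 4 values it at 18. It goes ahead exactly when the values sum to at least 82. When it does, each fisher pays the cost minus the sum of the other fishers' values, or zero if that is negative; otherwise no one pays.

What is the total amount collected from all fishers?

Total value 87 ≥ cost 82, so it is built.
Fisher 1: others sum to 60; max(0, 82 - 60) = 22.
Fisher 2: others sum to 73; max(0, 82 - 73) = 9.
Fisher 3: others sum to 59; max(0, 82 - 59) = 23.
Fisher 4: others sum to 69; max(0, 82 - 69) = 13.
Total collected = 22 + 9 + 23 + 13 = 67.

67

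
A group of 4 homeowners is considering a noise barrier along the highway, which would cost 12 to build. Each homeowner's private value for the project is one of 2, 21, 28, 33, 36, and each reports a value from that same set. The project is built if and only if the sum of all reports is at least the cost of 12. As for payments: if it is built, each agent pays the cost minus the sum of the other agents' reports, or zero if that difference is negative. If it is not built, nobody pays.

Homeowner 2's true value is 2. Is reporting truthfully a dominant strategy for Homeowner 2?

Check each profile of the others' reports and compare truth against every alternative report.
Others report (2, 2, 2): truth gives 0, best alternative gives -4.
Others report (2, 2, 21): truth gives 2, best alternative gives 2.
Others report (2, 2, 28): truth gives 2, best alternative gives 2.
Others report (2, 2, 33): truth gives 2, best alternative gives 2.
Others report (2, 2, 36): truth gives 2, best alternative gives 2.
Others report (2, 21, 2): truth gives 2, best alternative gives 2.
(Remaining 119 profiles checked similarly; truth is weakly best in each.)
In every case the truthful report is at least as good as any alternative, so it is a dominant strategy.

Yes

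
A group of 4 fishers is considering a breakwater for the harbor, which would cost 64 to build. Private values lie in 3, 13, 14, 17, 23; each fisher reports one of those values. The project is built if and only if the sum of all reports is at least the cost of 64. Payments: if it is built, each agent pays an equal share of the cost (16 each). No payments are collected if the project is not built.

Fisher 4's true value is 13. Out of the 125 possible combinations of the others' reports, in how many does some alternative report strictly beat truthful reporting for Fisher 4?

25

Others report (13, 17, 23): truth gives -3; report 3 gives 0 > -3. Violating.
Others report (13, 23, 17): truth gives -3; report 3 gives 0 > -3. Violating.
Others report (13, 23, 23): truth gives -3; report 3 gives 0 > -3. Violating.
Others report (14, 14, 23): truth gives -3; report 3 gives 0 > -3. Violating.
Others report (3, 3, 3): truth gives 0; no alternative beats it.
Others report (3, 3, 13): truth gives 0; no alternative beats it.
(Checking all 125 profiles: 25 have a profitable deviation, 100 do not.)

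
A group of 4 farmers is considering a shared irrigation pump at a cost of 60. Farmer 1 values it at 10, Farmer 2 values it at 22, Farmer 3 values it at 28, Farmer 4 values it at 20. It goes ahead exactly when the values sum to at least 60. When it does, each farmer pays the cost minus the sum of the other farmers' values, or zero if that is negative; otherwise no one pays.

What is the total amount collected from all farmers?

Total value 80 ≥ cost 60, so it is built.
Farmer 1: others sum to 70; max(0, 60 - 70) = 0.
Farmer 2: others sum to 58; max(0, 60 - 58) = 2.
Farmer 3: others sum to 52; max(0, 60 - 52) = 8.
Farmer 4: others sum to 60; max(0, 60 - 60) = 0.
Total collected = 0 + 2 + 8 + 0 = 10.

10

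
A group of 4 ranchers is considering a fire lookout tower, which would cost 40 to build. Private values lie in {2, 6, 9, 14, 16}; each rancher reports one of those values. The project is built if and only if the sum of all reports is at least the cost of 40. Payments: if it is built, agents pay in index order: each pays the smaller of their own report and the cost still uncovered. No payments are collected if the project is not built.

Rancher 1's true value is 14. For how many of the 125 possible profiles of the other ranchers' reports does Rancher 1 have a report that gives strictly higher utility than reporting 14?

Others report (2, 14, 16): truth gives 0; report 9 gives 5 > 0. Violating.
Others report (2, 16, 14): truth gives 0; report 9 gives 5 > 0. Violating.
Others report (2, 16, 16): truth gives 0; report 6 gives 8 > 0. Violating.
Others report (6, 9, 16): truth gives 0; report 9 gives 5 > 0. Violating.
Others report (2, 2, 2): truth gives 0; no alternative beats it.
Others report (2, 2, 6): truth gives 0; no alternative beats it.
(Checking all 125 profiles: 53 have a profitable deviation, 72 do not.)

53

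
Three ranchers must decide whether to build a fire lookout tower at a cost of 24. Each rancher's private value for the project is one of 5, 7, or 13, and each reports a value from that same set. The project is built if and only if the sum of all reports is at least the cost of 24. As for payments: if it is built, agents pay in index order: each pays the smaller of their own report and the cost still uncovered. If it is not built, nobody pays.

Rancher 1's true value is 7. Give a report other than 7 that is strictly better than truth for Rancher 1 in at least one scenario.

Suppose Rancher 2 reports 7 and Rancher 3 reports 13.
Report 7: project built, pays 7, utility 7 - 7 = 0.
Report 5: project built, pays 5, utility 7 - 5 = 2.
So reporting 5 beats truth here (2 > 0).

5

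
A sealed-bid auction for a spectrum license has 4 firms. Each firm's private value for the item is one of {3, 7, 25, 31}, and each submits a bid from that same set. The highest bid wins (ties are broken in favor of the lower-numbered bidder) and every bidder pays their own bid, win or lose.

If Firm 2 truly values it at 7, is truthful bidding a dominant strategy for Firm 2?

Consider the case where Firm 1 bids 3, Firm 3 bids 3 and Firm 4 bids 25.
Truthful bid 7: loses but pays 7, utility -7.
Bid 3 instead: loses but pays 3, utility -3.
Since -3 > -7, bidding 3 is strictly better here, so truthful bidding is not dominant.

No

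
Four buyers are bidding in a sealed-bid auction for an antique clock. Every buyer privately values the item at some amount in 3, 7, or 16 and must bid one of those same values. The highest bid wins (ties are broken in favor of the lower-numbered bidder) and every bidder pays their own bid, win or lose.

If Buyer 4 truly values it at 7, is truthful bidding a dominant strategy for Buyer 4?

No

Consider the case where Buyer 1 bids 3, Buyer 2 bids 3 and Buyer 3 bids 7.
Truthful bid 7: loses but pays 7, utility -7.
Bid 3 instead: loses but pays 3, utility -3.
Since -3 > -7, bidding 3 is strictly better here, so truthful bidding is not dominant.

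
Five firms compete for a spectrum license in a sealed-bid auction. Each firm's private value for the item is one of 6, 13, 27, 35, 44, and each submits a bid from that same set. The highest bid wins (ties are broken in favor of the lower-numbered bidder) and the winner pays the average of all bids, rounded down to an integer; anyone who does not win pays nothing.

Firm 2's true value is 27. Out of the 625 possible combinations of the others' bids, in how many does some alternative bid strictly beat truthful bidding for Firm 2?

Others bid (6, 6, 6, 6): truth gives 17; bid 13 gives 20 > 17. Violating.
Others bid (6, 6, 6, 13): truth gives 16; bid 13 gives 19 > 16. Violating.
Others bid (6, 6, 6, 35): truth gives 0; bid 35 gives 10 > 0. Violating.
Others bid (6, 6, 6, 44): truth gives 0; bid 44 gives 6 > 0. Violating.
Others bid (6, 6, 6, 27): truth gives 13; no alternative beats it.
Others bid (6, 6, 13, 27): truth gives 12; no alternative beats it.
(Checking all 625 profiles: 195 have a profitable deviation, 430 do not.)

195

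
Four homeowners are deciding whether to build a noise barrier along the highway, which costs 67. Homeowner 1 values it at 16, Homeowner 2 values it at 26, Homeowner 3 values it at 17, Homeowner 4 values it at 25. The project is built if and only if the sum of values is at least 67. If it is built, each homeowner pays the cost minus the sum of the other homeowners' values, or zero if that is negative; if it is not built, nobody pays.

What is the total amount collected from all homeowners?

Total value 84 ≥ cost 67, so it is built.
Homeowner 1: others sum to 68; max(0, 67 - 68) = 0.
Homeowner 2: others sum to 58; max(0, 67 - 58) = 9.
Homeowner 3: others sum to 67; max(0, 67 - 67) = 0.
Homeowner 4: others sum to 59; max(0, 67 - 59) = 8.
Total collected = 0 + 9 + 0 + 8 = 17.

17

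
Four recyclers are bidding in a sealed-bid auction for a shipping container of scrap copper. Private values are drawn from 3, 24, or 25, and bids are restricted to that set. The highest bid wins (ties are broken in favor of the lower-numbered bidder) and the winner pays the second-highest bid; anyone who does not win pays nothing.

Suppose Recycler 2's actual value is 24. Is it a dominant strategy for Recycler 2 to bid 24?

Yes

Check each profile of the others' bids and compare truth against every alternative bid.
Others bid (3, 3, 3): truth gives 21, best alternative gives 21.
Others bid (3, 3, 24): truth gives 0, best alternative gives 0.
Others bid (3, 3, 25): truth gives 0, best alternative gives 0.
Others bid (3, 24, 3): truth gives 0, best alternative gives 0.
Others bid (3, 24, 24): truth gives 0, best alternative gives 0.
Others bid (3, 24, 25): truth gives 0, best alternative gives 0.
(Remaining 21 profiles checked similarly; truth is weakly best in each.)
In every case the truthful bid is at least as good as any alternative, so it is a dominant strategy.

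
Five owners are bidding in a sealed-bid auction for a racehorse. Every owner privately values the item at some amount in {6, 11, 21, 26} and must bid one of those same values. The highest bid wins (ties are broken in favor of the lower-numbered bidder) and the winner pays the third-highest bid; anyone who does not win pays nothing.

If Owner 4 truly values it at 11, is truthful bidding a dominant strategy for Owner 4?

Consider the case where Owner 1 bids 6, Owner 2 bids 6, Owner 3 bids 6 and Owner 5 bids 21.
Truthful bid 11: loses, pays 0, utility 0.
Bid 21 instead: wins, pays 6, utility 11 - 6 = 5.
Since 5 > 0, bidding 21 is strictly better here, so truthful bidding is not dominant.

No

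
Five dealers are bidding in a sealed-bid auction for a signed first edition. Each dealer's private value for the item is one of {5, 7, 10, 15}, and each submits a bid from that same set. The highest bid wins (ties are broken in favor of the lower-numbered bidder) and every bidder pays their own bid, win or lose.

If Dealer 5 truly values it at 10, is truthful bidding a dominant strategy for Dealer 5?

No

Consider the case where Dealer 1 bids 5, Dealer 2 bids 5, Dealer 3 bids 5 and Dealer 4 bids 5.
Truthful bid 10: wins, pays 10, utility 10 - 10 = 0.
Bid 7 instead: wins, pays 7, utility 10 - 7 = 3.
Since 3 > 0, bidding 7 is strictly better here, so truthful bidding is not dominant.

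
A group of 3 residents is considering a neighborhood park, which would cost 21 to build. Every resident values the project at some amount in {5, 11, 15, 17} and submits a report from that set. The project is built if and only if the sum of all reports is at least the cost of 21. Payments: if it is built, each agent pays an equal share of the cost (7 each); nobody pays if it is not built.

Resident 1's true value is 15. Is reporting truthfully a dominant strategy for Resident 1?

Check each profile of the others' reports and compare truth against every alternative report.
Others report (5, 5): truth gives 8, best alternative gives 8.
Others report (5, 11): truth gives 8, best alternative gives 8.
Others report (5, 15): truth gives 8, best alternative gives 8.
Others report (5, 17): truth gives 8, best alternative gives 8.
Others report (11, 5): truth gives 8, best alternative gives 8.
Others report (11, 11): truth gives 8, best alternative gives 8.
(Remaining 10 profiles checked similarly; truth is weakly best in each.)
In every case the truthful report is at least as good as any alternative, so it is a dominant strategy.

Yes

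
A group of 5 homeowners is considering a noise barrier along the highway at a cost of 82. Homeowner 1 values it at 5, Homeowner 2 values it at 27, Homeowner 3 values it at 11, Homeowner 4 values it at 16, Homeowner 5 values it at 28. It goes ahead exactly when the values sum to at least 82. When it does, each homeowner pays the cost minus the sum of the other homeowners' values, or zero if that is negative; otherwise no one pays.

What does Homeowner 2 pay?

Total value 87 ≥ cost 82, so the project is built.
The other homeowners' values sum to 60.
Cost minus that sum is 82 - 60 = 22.

22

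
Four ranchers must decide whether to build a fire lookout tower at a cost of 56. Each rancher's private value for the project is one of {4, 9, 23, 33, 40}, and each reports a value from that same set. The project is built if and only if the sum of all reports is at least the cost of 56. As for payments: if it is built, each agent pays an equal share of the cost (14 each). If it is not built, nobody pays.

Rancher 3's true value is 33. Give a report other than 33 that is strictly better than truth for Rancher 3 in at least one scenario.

Suppose Rancher 1 reports 4, Rancher 2 reports 4 and Rancher 4 reports 9.
Report 33: project not built, utility 0.
Report 40: project built, pays 14, utility 33 - 14 = 19.
So reporting 40 beats truth here (19 > 0).

40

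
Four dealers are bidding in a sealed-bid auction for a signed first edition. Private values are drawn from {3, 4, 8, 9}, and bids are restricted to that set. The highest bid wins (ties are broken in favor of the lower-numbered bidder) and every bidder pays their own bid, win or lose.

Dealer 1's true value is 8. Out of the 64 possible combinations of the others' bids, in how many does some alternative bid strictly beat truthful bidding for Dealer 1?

45

Others bid (3, 3, 3): truth gives 0; bid 3 gives 5 > 0. Violating.
Others bid (3, 3, 4): truth gives 0; bid 4 gives 4 > 0. Violating.
Others bid (3, 3, 9): truth gives -8; bid 9 gives -1 > -8. Violating.
Others bid (3, 4, 3): truth gives 0; bid 4 gives 4 > 0. Violating.
Others bid (3, 3, 8): truth gives 0; no alternative beats it.
Others bid (3, 4, 8): truth gives 0; no alternative beats it.
(Checking all 64 profiles: 45 have a profitable deviation, 19 do not.)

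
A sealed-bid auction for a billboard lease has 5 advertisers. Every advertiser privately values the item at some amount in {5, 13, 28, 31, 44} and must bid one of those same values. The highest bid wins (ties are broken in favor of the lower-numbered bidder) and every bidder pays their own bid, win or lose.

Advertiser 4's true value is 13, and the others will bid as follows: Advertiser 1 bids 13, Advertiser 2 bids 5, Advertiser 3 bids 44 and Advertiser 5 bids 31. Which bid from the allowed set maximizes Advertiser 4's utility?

Bid 5: loses but pays 5, utility -5.
Bid 13: loses but pays 13, utility -13.
Bid 28: loses but pays 28, utility -28.
Bid 31: loses but pays 31, utility -31.
Bid 44: loses but pays 44, utility -44.
The best choice is 5 with utility -5.

5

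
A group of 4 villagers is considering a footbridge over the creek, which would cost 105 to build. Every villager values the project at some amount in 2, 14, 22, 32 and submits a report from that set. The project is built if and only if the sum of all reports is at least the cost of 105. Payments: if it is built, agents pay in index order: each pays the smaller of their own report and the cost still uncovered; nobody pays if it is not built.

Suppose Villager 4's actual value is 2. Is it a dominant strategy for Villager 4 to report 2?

Check each profile of the others' reports and compare truth against every alternative report.
Others report (32, 32, 32): truth gives 0, best alternative gives -7.
Others report (2, 2, 2): truth gives 0, best alternative gives 0.
Others report (2, 2, 14): truth gives 0, best alternative gives 0.
Others report (2, 2, 22): truth gives 0, best alternative gives 0.
Others report (2, 2, 32): truth gives 0, best alternative gives 0.
Others report (2, 14, 2): truth gives 0, best alternative gives 0.
(Remaining 58 profiles checked similarly; truth is weakly best in each.)
In every case the truthful report is at least as good as any alternative, so it is a dominant strategy.

Yes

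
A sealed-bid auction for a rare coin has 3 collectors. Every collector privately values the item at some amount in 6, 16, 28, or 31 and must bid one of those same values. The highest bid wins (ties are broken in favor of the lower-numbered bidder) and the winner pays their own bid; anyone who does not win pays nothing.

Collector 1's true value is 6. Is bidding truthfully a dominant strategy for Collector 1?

Check each profile of the others' bids and compare truth against every alternative bid.
Others bid (6, 6): truth gives 0, best alternative gives -10.
Others bid (6, 16): truth gives 0, best alternative gives -10.
Others bid (16, 6): truth gives 0, best alternative gives -10.
Others bid (16, 16): truth gives 0, best alternative gives -10.
Others bid (6, 28): truth gives 0, best alternative gives 0.
Others bid (6, 31): truth gives 0, best alternative gives 0.
(Remaining 10 profiles checked similarly; truth is weakly best in each.)
In every case the truthful bid is at least as good as any alternative, so it is a dominant strategy.

Yes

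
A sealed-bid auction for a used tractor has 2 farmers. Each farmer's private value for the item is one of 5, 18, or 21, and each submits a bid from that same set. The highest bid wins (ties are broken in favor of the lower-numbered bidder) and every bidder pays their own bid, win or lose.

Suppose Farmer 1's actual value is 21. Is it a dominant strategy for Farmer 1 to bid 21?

No

Consider the case where Farmer 2 bids 5.
Truthful bid 21: wins, pays 21, utility 21 - 21 = 0.
Bid 5 instead: wins, pays 5, utility 21 - 5 = 16.
Since 16 > 0, bidding 5 is strictly better here, so truthful bidding is not dominant.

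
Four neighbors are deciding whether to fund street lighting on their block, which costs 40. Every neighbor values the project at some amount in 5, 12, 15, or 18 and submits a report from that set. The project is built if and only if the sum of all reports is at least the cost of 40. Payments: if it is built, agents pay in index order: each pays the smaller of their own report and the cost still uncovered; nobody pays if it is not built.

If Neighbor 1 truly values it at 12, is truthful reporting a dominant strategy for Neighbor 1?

Consider the case where Neighbor 2 reports 5, Neighbor 3 reports 12 and Neighbor 4 reports 18.
Truthful report 12: project built, pays 12, utility 12 - 12 = 0.
Report 5 instead: project built, pays 5, utility 12 - 5 = 7.
Since 7 > 0, reporting 5 is strictly better here, so truthful reporting is not dominant.

No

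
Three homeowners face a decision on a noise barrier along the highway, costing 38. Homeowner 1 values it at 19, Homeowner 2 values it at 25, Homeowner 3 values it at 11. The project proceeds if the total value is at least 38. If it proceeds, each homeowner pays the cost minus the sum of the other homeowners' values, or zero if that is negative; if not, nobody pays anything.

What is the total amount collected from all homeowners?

Total value 55 ≥ cost 38, so it is built.
Homeowner 1: others sum to 36; max(0, 38 - 36) = 2.
Homeowner 2: others sum to 30; max(0, 38 - 30) = 8.
Homeowner 3: others sum to 44; max(0, 38 - 44) = 0.
Total collected = 2 + 8 + 0 = 10.

10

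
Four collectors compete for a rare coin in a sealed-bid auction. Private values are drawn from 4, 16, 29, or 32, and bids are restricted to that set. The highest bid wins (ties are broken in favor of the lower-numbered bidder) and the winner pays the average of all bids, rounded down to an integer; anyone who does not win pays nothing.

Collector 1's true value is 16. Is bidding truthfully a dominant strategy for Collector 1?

No

Consider the case where Collector 2 bids 4, Collector 3 bids 4 and Collector 4 bids 4.
Truthful bid 16: wins, pays 7, utility 16 - 7 = 9.
Bid 4 instead: wins, pays 4, utility 16 - 4 = 12.
Since 12 > 9, bidding 4 is strictly better here, so truthful bidding is not dominant.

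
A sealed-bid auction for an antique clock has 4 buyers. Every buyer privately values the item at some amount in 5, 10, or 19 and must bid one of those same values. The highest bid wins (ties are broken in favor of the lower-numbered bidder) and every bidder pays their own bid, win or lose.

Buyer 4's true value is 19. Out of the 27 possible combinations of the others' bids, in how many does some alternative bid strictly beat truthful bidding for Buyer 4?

20

Others bid (5, 5, 5): truth gives 0; bid 10 gives 9 > 0. Violating.
Others bid (5, 5, 19): truth gives -19; bid 5 gives -5 > -19. Violating.
Others bid (5, 10, 19): truth gives -19; bid 5 gives -5 > -19. Violating.
Others bid (5, 19, 5): truth gives -19; bid 5 gives -5 > -19. Violating.
Others bid (5, 5, 10): truth gives 0; no alternative beats it.
Others bid (5, 10, 5): truth gives 0; no alternative beats it.
(Checking all 27 profiles: 20 have a profitable deviation, 7 do not.)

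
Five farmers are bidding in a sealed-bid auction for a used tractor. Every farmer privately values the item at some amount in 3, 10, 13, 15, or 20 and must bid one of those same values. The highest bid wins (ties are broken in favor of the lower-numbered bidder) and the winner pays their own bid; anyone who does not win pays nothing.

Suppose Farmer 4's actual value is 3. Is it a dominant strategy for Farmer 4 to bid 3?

Check each profile of the others' bids and compare truth against every alternative bid.
Others bid (3, 3, 3, 3): truth gives 0, best alternative gives -7.
Others bid (3, 3, 3, 10): truth gives 0, best alternative gives -7.
Others bid (3, 3, 3, 13): truth gives 0, best alternative gives 0.
Others bid (3, 3, 3, 15): truth gives 0, best alternative gives 0.
Others bid (3, 3, 3, 20): truth gives 0, best alternative gives 0.
Others bid (3, 3, 10, 3): truth gives 0, best alternative gives 0.
(Remaining 619 profiles checked similarly; truth is weakly best in each.)
In every case the truthful bid is at least as good as any alternative, so it is a dominant strategy.

Yes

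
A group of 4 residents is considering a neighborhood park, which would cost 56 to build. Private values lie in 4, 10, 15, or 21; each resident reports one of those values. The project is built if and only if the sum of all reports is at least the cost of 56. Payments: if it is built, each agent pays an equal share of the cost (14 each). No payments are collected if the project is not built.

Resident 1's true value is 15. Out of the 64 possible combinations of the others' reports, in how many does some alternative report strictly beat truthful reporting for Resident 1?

18

Others report (4, 10, 21): truth gives 0; report 21 gives 1 > 0. Violating.
Others report (4, 15, 21): truth gives 0; report 21 gives 1 > 0. Violating.
Others report (4, 21, 10): truth gives 0; report 21 gives 1 > 0. Violating.
Others report (4, 21, 15): truth gives 0; report 21 gives 1 > 0. Violating.
Others report (4, 4, 4): truth gives 0; no alternative beats it.
Others report (4, 4, 10): truth gives 0; no alternative beats it.
(Checking all 64 profiles: 18 have a profitable deviation, 46 do not.)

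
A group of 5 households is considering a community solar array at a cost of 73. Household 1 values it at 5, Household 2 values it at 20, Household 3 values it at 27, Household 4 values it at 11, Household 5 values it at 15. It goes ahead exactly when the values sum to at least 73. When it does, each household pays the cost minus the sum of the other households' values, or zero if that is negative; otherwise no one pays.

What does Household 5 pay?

10

Total value 78 ≥ cost 73, so the project is built.
The other households' values sum to 63.
Cost minus that sum is 73 - 63 = 10.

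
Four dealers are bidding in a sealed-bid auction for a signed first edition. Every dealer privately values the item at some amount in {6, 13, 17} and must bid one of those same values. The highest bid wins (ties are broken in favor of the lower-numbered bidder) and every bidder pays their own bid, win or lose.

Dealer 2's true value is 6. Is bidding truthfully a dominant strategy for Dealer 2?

Check each profile of the others' bids and compare truth against every alternative bid.
Others bid (17, 6, 6): truth gives -6, best alternative gives -13.
Others bid (17, 6, 13): truth gives -6, best alternative gives -13.
Others bid (17, 6, 17): truth gives -6, best alternative gives -13.
Others bid (17, 13, 6): truth gives -6, best alternative gives -13.
Others bid (17, 13, 13): truth gives -6, best alternative gives -13.
Others bid (17, 13, 17): truth gives -6, best alternative gives -13.
(Remaining 21 profiles checked similarly; truth is weakly best in each.)
In every case the truthful bid is at least as good as any alternative, so it is a dominant strategy.

Yes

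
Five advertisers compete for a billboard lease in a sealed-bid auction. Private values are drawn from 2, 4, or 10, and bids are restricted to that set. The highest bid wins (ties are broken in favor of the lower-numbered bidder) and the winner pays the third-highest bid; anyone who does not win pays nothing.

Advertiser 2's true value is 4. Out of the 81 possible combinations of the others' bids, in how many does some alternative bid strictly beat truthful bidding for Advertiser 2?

4

Others bid (2, 2, 2, 10): truth gives 0; bid 10 gives 2 > 0. Violating.
Others bid (2, 2, 10, 2): truth gives 0; bid 10 gives 2 > 0. Violating.
Others bid (2, 10, 2, 2): truth gives 0; bid 10 gives 2 > 0. Violating.
Others bid (4, 2, 2, 2): truth gives 0; bid 10 gives 2 > 0. Violating.
Others bid (2, 2, 2, 2): truth gives 2; no alternative beats it.
Others bid (2, 2, 2, 4): truth gives 2; no alternative beats it.
(Checking all 81 profiles: 4 have a profitable deviation, 77 do not.)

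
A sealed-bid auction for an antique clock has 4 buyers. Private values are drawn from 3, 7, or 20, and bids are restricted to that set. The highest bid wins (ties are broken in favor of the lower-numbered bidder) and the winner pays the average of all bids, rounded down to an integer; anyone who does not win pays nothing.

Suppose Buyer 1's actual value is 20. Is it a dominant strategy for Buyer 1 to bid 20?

No

Consider the case where Buyer 2 bids 3, Buyer 3 bids 3 and Buyer 4 bids 3.
Truthful bid 20: wins, pays 7, utility 20 - 7 = 13.
Bid 3 instead: wins, pays 3, utility 20 - 3 = 17.
Since 17 > 13, bidding 3 is strictly better here, so truthful bidding is not dominant.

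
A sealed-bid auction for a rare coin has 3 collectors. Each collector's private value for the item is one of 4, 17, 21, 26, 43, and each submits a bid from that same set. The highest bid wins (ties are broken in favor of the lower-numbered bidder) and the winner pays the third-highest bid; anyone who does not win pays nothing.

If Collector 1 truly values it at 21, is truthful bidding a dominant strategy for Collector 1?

Consider the case where Collector 2 bids 4 and Collector 3 bids 26.
Truthful bid 21: loses, pays 0, utility 0.
Bid 26 instead: wins, pays 4, utility 21 - 4 = 17.
Since 17 > 0, bidding 26 is strictly better here, so truthful bidding is not dominant.

No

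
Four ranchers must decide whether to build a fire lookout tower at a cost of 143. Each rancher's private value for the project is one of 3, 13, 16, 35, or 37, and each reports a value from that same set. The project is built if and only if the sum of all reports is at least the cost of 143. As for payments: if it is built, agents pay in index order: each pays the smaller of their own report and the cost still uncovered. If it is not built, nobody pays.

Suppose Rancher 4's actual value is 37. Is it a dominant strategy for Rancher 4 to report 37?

Check each profile of the others' reports and compare truth against every alternative report.
Others report (35, 35, 37): truth gives 1, best alternative gives 0.
Others report (35, 37, 35): truth gives 1, best alternative gives 0.
Others report (37, 35, 35): truth gives 1, best alternative gives 0.
Others report (37, 37, 37): truth gives 5, best alternative gives 5.
Others report (35, 37, 37): truth gives 3, best alternative gives 3.
Others report (37, 35, 37): truth gives 3, best alternative gives 3.
(Remaining 119 profiles checked similarly; truth is weakly best in each.)
In every case the truthful report is at least as good as any alternative, so it is a dominant strategy.

Yes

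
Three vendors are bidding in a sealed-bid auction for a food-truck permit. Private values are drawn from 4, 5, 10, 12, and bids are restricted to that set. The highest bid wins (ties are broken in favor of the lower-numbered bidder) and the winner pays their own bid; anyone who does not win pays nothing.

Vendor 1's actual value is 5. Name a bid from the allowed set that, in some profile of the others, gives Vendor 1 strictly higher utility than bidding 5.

Suppose Vendor 2 bids 4 and Vendor 3 bids 4.
Bid 5: wins, pays 5, utility 5 - 5 = 0.
Bid 4: wins, pays 4, utility 5 - 4 = 1.
So bidding 4 beats truth here (1 > 0).

4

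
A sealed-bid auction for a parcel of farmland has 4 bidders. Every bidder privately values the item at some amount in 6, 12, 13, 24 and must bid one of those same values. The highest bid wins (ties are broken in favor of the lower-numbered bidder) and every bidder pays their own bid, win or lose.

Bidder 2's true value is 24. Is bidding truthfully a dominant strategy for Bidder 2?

Consider the case where Bidder 1 bids 6, Bidder 3 bids 6 and Bidder 4 bids 6.
Truthful bid 24: wins, pays 24, utility 24 - 24 = 0.
Bid 12 instead: wins, pays 12, utility 24 - 12 = 12.
Since 12 > 0, bidding 12 is strictly better here, so truthful bidding is not dominant.

No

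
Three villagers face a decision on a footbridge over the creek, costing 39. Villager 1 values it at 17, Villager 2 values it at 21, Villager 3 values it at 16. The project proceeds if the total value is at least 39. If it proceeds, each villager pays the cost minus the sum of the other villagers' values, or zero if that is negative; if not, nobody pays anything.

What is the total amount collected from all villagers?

9

Total value 54 ≥ cost 39, so it is built.
Villager 1: others sum to 37; max(0, 39 - 37) = 2.
Villager 2: others sum to 33; max(0, 39 - 33) = 6.
Villager 3: others sum to 38; max(0, 39 - 38) = 1.
Total collected = 2 + 6 + 1 = 9.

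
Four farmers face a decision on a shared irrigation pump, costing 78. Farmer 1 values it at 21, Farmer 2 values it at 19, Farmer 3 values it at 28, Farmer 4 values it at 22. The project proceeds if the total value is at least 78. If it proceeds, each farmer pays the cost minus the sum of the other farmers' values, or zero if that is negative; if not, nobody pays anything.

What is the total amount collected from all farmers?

42

Total value 90 ≥ cost 78, so it is built.
Farmer 1: others sum to 69; max(0, 78 - 69) = 9.
Farmer 2: others sum to 71; max(0, 78 - 71) = 7.
Farmer 3: others sum to 62; max(0, 78 - 62) = 16.
Farmer 4: others sum to 68; max(0, 78 - 68) = 10.
Total collected = 9 + 7 + 16 + 10 = 42.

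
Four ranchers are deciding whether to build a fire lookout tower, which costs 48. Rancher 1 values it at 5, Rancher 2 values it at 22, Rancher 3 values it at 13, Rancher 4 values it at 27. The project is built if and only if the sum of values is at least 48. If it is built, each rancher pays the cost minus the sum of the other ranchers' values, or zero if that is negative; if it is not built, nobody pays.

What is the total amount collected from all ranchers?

11

Total value 67 ≥ cost 48, so it is built.
Rancher 1: others sum to 62; max(0, 48 - 62) = 0.
Rancher 2: others sum to 45; max(0, 48 - 45) = 3.
Rancher 3: others sum to 54; max(0, 48 - 54) = 0.
Rancher 4: others sum to 40; max(0, 48 - 40) = 8.
Total collected = 0 + 3 + 0 + 8 = 11.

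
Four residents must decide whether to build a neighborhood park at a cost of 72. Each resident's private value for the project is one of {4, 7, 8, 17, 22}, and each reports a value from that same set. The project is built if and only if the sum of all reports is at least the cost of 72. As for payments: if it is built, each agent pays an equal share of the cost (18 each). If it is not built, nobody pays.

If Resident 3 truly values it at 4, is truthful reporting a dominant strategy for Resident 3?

Check each profile of the others' reports and compare truth against every alternative report.
Others report (22, 22, 22): truth gives 0, best alternative gives -14.
Others report (4, 4, 4): truth gives 0, best alternative gives 0.
Others report (4, 4, 7): truth gives 0, best alternative gives 0.
Others report (4, 4, 8): truth gives 0, best alternative gives 0.
Others report (4, 4, 17): truth gives 0, best alternative gives 0.
Others report (4, 4, 22): truth gives 0, best alternative gives 0.
(Remaining 119 profiles checked similarly; truth is weakly best in each.)
In every case the truthful report is at least as good as any alternative, so it is a dominant strategy.

Yes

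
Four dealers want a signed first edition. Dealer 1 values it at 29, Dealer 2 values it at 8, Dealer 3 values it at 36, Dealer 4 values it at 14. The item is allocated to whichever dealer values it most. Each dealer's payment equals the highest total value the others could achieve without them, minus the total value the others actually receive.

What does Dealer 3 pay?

Dealer 3 has the highest value and receives the item.
Without Dealer 3, the item would go to the next-highest value, 29, so the others could achieve 29.
With Dealer 3 present and winning, the others receive nothing, so their total is 0.
Payment = 29 - 0 = 29.

29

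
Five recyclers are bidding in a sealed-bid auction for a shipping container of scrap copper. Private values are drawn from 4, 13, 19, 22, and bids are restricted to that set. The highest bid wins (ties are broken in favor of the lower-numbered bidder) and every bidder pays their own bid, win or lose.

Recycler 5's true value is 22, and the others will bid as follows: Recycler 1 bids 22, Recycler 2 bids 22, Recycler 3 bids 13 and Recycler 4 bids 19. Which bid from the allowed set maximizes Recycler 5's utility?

Bid 4: loses but pays 4, utility -4.
Bid 13: loses but pays 13, utility -13.
Bid 19: loses but pays 19, utility -19.
Bid 22: loses but pays 22, utility -22.
The best choice is 4 with utility -4.

4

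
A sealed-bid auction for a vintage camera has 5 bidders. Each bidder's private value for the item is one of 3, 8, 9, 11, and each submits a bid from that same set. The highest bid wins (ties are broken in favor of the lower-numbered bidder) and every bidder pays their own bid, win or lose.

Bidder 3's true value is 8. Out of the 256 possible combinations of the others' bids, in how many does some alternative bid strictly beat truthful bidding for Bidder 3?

252

Others bid (3, 3, 3, 9): truth gives -8; bid 9 gives -1 > -8. Violating.
Others bid (3, 3, 3, 11): truth gives -8; bid 3 gives -3 > -8. Violating.
Others bid (3, 3, 8, 9): truth gives -8; bid 9 gives -1 > -8. Violating.
Others bid (3, 3, 8, 11): truth gives -8; bid 3 gives -3 > -8. Violating.
Others bid (3, 3, 3, 3): truth gives 0; no alternative beats it.
Others bid (3, 3, 3, 8): truth gives 0; no alternative beats it.
(Checking all 256 profiles: 252 have a profitable deviation, 4 do not.)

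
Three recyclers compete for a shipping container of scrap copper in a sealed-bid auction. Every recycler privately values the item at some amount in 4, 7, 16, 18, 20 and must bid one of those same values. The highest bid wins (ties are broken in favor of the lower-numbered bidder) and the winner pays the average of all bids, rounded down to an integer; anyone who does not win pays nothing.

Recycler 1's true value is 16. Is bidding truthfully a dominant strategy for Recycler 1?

Consider the case where Recycler 2 bids 4 and Recycler 3 bids 4.
Truthful bid 16: wins, pays 8, utility 16 - 8 = 8.
Bid 4 instead: wins, pays 4, utility 16 - 4 = 12.
Since 12 > 8, bidding 4 is strictly better here, so truthful bidding is not dominant.

No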